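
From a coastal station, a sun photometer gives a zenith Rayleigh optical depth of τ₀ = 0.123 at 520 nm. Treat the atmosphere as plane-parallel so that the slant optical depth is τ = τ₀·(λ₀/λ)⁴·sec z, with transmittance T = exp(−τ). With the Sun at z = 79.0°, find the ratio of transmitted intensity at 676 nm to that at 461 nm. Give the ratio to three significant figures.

2.27

Airmass: sec 79.0° = 5.2408.
τ(676 nm) = 0.123 × (520/676)⁴ × 5.2408 = 0.123 × 0.3501 × 5.2408 = 0.2257.
τ(461 nm) = 0.123 × (520/461)⁴ × 5.2408 = 0.123 × 1.6189 × 5.2408 = 1.0436.
T(676)/T(461) = exp(τ_B − τ_A) = exp(0.8179) = 2.2656.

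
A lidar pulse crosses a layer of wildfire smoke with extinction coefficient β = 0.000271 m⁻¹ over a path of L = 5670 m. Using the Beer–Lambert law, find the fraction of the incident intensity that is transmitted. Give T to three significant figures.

0.215

τ = β·L = 0.000271 × 5670 = 1.5366.
T = exp(−1.5366) = 0.2151.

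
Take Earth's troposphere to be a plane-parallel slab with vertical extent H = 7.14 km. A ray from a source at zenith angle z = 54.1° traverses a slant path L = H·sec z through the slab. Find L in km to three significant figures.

sec z = 1/cos 54.1° = 1.7054.
L = 7.14 × 1.7054 = 12.177 km.

12.2 km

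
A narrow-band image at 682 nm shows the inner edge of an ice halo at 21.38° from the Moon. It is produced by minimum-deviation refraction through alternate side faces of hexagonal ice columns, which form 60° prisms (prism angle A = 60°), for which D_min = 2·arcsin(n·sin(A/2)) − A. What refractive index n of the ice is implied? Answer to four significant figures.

Rearranging: n = sin((D_min + A)/2) / sin(A/2).
(D_min + A)/2 = (21.38° + 60°)/2 = 40.690°.
n = sin 40.690° / sin 30° = 0.6520 / 0.5000 = 1.3039.

1.304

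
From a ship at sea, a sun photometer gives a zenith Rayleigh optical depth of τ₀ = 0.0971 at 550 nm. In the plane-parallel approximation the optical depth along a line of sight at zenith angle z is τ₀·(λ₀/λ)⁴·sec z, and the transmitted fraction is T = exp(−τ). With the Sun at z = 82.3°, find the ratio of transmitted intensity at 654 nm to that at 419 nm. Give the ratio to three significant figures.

Airmass: sec 82.3° = 7.4635.
τ(654 nm) = 0.0971 × (550/654)⁴ × 7.4635 = 0.0971 × 0.5002 × 7.4635 = 0.3625.
τ(419 nm) = 0.0971 × (550/419)⁴ × 7.4635 = 0.0971 × 2.9689 × 7.4635 = 2.1516.
T(654)/T(419) = exp(τ_B − τ_A) = exp(1.7891) = 5.9839.

5.98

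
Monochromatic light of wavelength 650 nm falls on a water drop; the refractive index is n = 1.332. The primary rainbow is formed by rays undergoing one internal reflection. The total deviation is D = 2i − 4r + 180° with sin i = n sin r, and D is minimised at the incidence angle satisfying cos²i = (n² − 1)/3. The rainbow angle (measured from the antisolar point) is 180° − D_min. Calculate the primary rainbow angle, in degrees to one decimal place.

42.2°

cos²i = (1.77422 − 1)/3 = 0.25807; i = arccos(0.50801) = 59.469°.
sin r = sin 59.469°/1.332 = 0.64666; r = 40.290°.
D_min = 2·59.469° − 4·40.290° + 180° = 137.776°.
Rainbow angle = 180° − D_min = 42.224°.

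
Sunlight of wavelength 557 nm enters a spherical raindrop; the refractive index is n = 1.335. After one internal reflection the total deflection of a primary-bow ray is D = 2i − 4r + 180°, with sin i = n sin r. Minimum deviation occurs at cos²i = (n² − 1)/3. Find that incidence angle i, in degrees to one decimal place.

59.3°

cos²i = (1.335² − 1)/3 = (1.78222 − 1)/3 = 0.26074.
cos i = 0.51063, so i = 59.294°.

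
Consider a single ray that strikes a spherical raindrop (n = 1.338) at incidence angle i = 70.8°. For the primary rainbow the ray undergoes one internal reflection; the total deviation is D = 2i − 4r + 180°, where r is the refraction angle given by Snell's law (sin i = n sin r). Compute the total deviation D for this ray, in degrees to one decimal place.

142.0°

sin r = sin 70.8° / 1.338 = 0.9444/1.338 = 0.7058; r = 44.90°.
D = 2·70.8° − 4·44.90° + 180° = 141.60° − 179.58° + 180° = 142.02°.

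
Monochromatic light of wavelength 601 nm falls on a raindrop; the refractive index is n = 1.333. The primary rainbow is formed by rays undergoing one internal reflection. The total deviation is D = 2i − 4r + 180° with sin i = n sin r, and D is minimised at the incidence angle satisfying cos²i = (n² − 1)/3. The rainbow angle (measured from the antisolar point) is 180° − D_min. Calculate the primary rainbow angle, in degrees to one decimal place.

42.1°

cos²i = (1.77689 − 1)/3 = 0.25896; i = arccos(0.50888) = 59.410°.
sin r = sin 59.410°/1.333 = 0.64579; r = 40.225°.
D_min = 2·59.410° − 4·40.225° + 180° = 137.922°.
Rainbow angle = 180° − D_min = 42.078°.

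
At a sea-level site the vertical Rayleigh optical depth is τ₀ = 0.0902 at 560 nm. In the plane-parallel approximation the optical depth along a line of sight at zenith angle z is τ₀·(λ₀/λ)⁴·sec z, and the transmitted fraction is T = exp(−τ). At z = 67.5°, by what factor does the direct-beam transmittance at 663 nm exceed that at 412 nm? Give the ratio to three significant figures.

Airmass: sec 67.5° = 2.6131.
τ(663 nm) = 0.0902 × (560/663)⁴ × 2.6131 = 0.0902 × 0.5090 × 2.6131 = 0.1200.
τ(412 nm) = 0.0902 × (560/412)⁴ × 2.6131 = 0.0902 × 3.4132 × 2.6131 = 0.8045.
T(663)/T(412) = exp(τ_B − τ_A) = exp(0.6845) = 1.9829.

1.98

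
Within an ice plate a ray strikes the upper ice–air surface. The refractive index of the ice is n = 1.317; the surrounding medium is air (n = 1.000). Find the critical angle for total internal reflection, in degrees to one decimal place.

49.4°

sin θ_c = n_air / n = 1.000 / 1.317 = 0.7593.
θ_c = arcsin(0.7593) = 49.40°.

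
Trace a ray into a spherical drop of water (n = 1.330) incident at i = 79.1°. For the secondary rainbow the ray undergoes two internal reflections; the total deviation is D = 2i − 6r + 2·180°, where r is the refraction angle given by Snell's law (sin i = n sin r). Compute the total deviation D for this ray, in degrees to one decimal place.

sin r = sin 79.1° / 1.330 = 0.9820/1.330 = 0.7383; r = 47.59°.
D = 2·79.1° − 6·47.59° + 2·180° = 158.20° − 285.53° + 360° = 232.67°.

232.7°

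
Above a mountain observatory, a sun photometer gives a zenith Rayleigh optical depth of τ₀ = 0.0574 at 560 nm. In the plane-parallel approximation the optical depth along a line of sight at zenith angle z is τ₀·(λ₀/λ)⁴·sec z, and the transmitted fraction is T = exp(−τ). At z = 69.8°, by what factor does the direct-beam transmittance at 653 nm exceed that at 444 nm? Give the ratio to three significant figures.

1.39

Airmass: sec 69.8° = 2.8960.
τ(653 nm) = 0.0574 × (560/653)⁴ × 2.8960 = 0.0574 × 0.5409 × 2.8960 = 0.0899.
τ(444 nm) = 0.0574 × (560/444)⁴ × 2.8960 = 0.0574 × 2.5306 × 2.8960 = 0.4207.
T(653)/T(444) = exp(τ_B − τ_A) = exp(0.3308) = 1.3920.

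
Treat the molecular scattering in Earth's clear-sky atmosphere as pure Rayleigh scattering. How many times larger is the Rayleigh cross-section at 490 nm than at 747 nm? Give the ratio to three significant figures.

5.40

Rayleigh scattering ∝ λ⁻⁴, so the ratio of coefficients is the inverse fourth power of the wavelength ratio.
σ(490)/σ(747) = (747/490)⁴ = (1.5245)⁴ = 5.401.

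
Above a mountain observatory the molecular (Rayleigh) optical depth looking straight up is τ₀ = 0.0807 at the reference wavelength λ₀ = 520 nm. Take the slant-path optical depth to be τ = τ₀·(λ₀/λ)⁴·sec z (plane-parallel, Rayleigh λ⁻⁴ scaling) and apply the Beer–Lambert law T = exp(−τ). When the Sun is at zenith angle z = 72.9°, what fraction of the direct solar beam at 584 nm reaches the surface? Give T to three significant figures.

sec 72.9° = 3.4009.
τ = 0.0807 × (520/584)⁴ × 3.4009 = 0.0807 × 0.6286 × 3.4009 = 0.1725.
T = exp(−0.1725) = 0.8415.

0.842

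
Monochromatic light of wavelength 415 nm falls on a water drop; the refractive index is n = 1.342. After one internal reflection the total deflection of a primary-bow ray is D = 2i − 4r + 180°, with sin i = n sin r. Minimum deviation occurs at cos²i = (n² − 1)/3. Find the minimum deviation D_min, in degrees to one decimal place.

139.2°

cos²i = (1.80096 − 1)/3 = 0.26699; i = arccos(0.51671) = 58.888°.
sin r = sin 58.888°/1.342 = 0.63797; r = 39.641°.
D_min = 2·58.888° − 4·39.641° + 180° = 139.213°.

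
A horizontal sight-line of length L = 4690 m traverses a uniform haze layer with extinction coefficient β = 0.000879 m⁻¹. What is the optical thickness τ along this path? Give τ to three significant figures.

τ = β·L = 0.000879 × 4690 = 4.1225.

4.12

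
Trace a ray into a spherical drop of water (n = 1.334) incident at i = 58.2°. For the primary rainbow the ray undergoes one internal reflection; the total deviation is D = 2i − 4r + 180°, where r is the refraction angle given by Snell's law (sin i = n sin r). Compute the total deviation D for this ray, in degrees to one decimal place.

138.1°

sin r = sin 58.2° / 1.334 = 0.8499/1.334 = 0.6371; r = 39.58°.
D = 2·58.2° − 4·39.58° + 180° = 116.40° − 158.30° + 180° = 138.10°.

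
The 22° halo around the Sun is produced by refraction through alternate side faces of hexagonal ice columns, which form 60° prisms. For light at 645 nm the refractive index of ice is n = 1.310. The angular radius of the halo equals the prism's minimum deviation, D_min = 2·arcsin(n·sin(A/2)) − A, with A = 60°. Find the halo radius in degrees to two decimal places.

21.84°

n·sin(A/2) = 1.310 × sin 30° = 1.310 × 0.5000 = 0.6550.
D_min = 2·arcsin(0.6550) − 60° = 2 × 40.920° − 60° = 21.839°.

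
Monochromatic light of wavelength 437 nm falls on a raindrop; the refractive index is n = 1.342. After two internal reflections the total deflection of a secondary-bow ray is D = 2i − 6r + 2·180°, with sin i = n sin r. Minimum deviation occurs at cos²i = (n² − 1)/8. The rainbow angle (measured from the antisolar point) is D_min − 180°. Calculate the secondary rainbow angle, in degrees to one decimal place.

53.2°

cos²i = (1.80096 − 1)/8 = 0.10012; i = arccos(0.31642) = 71.554°.
sin r = sin 71.554°/1.342 = 0.70687; r = 44.981°.
D_min = 2·71.554° − 6·44.981° + 360° = 233.222°.
Rainbow angle = D_min − 180° = 53.222°.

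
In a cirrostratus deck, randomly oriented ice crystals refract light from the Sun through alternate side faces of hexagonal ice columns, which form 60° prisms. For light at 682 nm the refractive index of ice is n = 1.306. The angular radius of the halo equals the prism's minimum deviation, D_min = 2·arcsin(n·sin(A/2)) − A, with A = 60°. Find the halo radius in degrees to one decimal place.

21.5°

n·sin(A/2) = 1.306 × sin 30° = 1.306 × 0.5000 = 0.6530.
D_min = 2·arcsin(0.6530) − 60° = 2 × 40.768° − 60° = 21.536°.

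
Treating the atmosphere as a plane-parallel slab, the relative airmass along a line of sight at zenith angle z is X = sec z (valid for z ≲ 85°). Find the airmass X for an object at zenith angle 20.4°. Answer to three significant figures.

1.07

X = sec z = 1/cos 20.4° = 1/0.9373 = 1.0669.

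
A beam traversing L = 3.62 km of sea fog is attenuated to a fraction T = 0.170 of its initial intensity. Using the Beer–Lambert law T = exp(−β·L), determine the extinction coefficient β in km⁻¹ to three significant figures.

Beer–Lambert: T = exp(−βL) ⇒ β = −ln(T)/L = −ln(0.170)/3.62 = 1.7720/3.62 = 0.4895 km⁻¹.

0.489 km⁻¹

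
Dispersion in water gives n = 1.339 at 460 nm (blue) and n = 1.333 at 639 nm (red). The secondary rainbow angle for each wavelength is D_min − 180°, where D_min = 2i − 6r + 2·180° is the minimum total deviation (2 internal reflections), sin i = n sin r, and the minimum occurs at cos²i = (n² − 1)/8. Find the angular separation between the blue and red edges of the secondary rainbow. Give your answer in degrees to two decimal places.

1.56°

At 460 nm (n = 1.339): cos²i = 0.09912 → i = 71.650°, r = 45.141°, D_min = 232.451°, rainbow angle = 52.451°.
At 639 nm (n = 1.333): cos²i = 0.09711 → i = 71.843°, r = 45.466°, D_min = 230.891°, rainbow angle = 50.891°.
Angular width = |52.451° − 50.891°| = 1.560°.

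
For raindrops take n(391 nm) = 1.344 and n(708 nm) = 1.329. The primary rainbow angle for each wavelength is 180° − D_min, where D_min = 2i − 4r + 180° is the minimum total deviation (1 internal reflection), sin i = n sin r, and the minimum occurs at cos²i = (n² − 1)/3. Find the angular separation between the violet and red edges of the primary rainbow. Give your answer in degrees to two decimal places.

At 391 nm (n = 1.344): cos²i = 0.26878 → i = 58.772°, r = 39.512°, D_min = 139.495°, rainbow angle = 40.505°.
At 708 nm (n = 1.329): cos²i = 0.25541 → i = 59.643°, r = 40.487°, D_min = 137.337°, rainbow angle = 42.663°.
Angular width = |40.505° − 42.663°| = 2.158°.

2.16°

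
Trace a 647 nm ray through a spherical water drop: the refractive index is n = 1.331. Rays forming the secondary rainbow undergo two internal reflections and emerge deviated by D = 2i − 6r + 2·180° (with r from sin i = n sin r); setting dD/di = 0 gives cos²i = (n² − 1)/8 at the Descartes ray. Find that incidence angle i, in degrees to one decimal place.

71.9°

cos²i = (1.331² − 1)/8 = (1.77156 − 1)/8 = 0.09645.
cos i = 0.31056, so i = 71.907°.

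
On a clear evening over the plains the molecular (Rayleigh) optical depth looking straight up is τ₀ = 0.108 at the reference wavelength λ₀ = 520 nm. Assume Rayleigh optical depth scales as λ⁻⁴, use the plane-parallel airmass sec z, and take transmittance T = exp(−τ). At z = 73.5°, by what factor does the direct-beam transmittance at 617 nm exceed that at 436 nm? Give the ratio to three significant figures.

1.78

Airmass: sec 73.5° = 3.5209.
τ(617 nm) = 0.108 × (520/617)⁴ × 3.5209 = 0.108 × 0.5045 × 3.5209 = 0.1918.
τ(436 nm) = 0.108 × (520/436)⁴ × 3.5209 = 0.108 × 2.0233 × 3.5209 = 0.7694.
T(617)/T(436) = exp(τ_B − τ_A) = exp(0.5775) = 1.7817.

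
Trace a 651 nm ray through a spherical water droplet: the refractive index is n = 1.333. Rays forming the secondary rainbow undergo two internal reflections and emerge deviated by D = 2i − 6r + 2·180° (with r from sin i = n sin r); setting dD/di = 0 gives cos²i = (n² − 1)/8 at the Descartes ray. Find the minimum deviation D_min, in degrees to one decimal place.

230.9°

cos²i = (1.77689 − 1)/8 = 0.09711; i = arccos(0.31163) = 71.843°.
sin r = sin 71.843°/1.333 = 0.71283; r = 45.466°.
D_min = 2·71.843° − 6·45.466° + 360° = 230.891°.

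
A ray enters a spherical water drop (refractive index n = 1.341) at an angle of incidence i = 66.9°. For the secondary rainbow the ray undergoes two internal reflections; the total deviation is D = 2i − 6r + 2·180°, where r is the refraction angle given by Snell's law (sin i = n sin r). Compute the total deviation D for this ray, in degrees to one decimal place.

sin r = sin 66.9° / 1.341 = 0.9198/1.341 = 0.6859; r = 43.31°.
D = 2·66.9° − 6·43.31° + 2·180° = 133.80° − 259.85° + 360° = 233.95°.

234.0°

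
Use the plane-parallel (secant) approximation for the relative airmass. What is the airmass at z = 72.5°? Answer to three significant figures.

X = sec z = 1/cos 72.5° = 1/0.3007 = 3.3255.

3.33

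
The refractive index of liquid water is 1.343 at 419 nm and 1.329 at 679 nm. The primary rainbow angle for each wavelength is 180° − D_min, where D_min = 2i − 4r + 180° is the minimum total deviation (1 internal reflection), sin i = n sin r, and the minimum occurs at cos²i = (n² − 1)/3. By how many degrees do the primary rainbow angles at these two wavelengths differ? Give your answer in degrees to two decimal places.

At 419 nm (n = 1.343): cos²i = 0.26788 → i = 58.830°, r = 39.577°, D_min = 139.354°, rainbow angle = 40.646°.
At 679 nm (n = 1.329): cos²i = 0.25541 → i = 59.643°, r = 40.487°, D_min = 137.337°, rainbow angle = 42.663°.
Angular width = |40.646° − 42.663°| = 2.017°.

2.02°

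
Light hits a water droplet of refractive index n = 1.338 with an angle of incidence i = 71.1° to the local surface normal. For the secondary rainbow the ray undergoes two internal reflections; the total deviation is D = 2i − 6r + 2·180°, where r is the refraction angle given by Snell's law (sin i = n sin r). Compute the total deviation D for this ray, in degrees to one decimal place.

232.2°

sin r = sin 71.1° / 1.338 = 0.9461/1.338 = 0.7071; r = 45.00°.
D = 2·71.1° − 6·45.00° + 2·180° = 142.20° − 269.99° + 360° = 232.21°.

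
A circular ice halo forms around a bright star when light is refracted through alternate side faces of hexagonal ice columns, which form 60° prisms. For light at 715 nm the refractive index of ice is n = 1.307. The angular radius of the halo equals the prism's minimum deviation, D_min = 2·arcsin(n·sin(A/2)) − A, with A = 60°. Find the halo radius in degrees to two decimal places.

21.61°

n·sin(A/2) = 1.307 × sin 30° = 1.307 × 0.5000 = 0.6535.
D_min = 2·arcsin(0.6535) − 60° = 2 × 40.806° − 60° = 21.612°.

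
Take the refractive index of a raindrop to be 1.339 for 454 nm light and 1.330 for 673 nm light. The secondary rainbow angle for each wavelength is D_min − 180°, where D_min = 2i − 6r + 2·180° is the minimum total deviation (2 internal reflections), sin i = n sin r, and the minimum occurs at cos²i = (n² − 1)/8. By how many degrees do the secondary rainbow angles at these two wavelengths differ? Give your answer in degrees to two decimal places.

2.35°

At 454 nm (n = 1.339): cos²i = 0.09912 → i = 71.650°, r = 45.141°, D_min = 232.451°, rainbow angle = 52.451°.
At 673 nm (n = 1.330): cos²i = 0.09611 → i = 71.940°, r = 45.630°, D_min = 230.101°, rainbow angle = 50.101°.
Angular width = |52.451° − 50.101°| = 2.350°.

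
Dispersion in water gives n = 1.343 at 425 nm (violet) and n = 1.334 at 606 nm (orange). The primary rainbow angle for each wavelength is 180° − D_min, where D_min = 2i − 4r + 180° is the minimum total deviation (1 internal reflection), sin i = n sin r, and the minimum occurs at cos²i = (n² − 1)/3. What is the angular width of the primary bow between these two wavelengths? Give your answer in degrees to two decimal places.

At 425 nm (n = 1.343): cos²i = 0.26788 → i = 58.830°, r = 39.577°, D_min = 139.354°, rainbow angle = 40.646°.
At 606 nm (n = 1.334): cos²i = 0.25985 → i = 59.352°, r = 40.159°, D_min = 138.067°, rainbow angle = 41.933°.
Angular width = |40.646° − 41.933°| = 1.287°.

1.29°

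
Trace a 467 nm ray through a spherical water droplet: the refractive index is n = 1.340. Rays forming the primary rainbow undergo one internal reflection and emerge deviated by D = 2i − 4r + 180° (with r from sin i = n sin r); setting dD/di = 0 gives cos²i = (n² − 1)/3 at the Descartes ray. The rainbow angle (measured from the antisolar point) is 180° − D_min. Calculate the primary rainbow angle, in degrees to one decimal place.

41.1°

cos²i = (1.79560 − 1)/3 = 0.26520; i = arccos(0.51498) = 59.004°.
sin r = sin 59.004°/1.340 = 0.63971; r = 39.770°.
D_min = 2·59.004° − 4·39.770° + 180° = 138.929°.
Rainbow angle = 180° − D_min = 41.071°.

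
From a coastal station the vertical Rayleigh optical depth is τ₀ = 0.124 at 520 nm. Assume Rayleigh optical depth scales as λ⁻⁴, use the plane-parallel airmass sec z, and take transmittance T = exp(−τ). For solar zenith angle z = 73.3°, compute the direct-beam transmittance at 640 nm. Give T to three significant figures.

0.829

sec 73.3° = 3.4799.
τ = 0.124 × (520/640)⁴ × 3.4799 = 0.124 × 0.4358 × 3.4799 = 0.1881.
T = exp(−0.1881) = 0.8286.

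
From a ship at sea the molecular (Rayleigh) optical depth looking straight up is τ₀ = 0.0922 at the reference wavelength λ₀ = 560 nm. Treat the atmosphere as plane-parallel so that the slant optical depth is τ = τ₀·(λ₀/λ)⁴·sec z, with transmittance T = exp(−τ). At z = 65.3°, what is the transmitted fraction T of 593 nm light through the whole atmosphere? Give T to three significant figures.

sec 65.3° = 2.3931.
τ = 0.0922 × (560/593)⁴ × 2.3931 = 0.0922 × 0.7953 × 2.3931 = 0.1755.
T = exp(−0.1755) = 0.8391.

0.839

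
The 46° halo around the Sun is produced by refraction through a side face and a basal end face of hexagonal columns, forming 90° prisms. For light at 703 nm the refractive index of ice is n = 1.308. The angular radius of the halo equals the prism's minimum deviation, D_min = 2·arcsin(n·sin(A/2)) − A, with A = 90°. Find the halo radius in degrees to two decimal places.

n·sin(A/2) = 1.308 × sin 45° = 1.308 × 0.7071 = 0.9249.
D_min = 2·arcsin(0.9249) − 90° = 2 × 67.653° − 90° = 45.305°.

45.31°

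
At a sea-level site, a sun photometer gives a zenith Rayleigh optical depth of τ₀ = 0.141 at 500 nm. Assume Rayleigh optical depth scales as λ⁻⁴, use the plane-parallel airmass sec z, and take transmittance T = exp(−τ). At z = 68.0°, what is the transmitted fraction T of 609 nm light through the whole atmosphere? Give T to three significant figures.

sec 68.0° = 2.6695.
τ = 0.141 × (500/609)⁴ × 2.6695 = 0.141 × 0.4544 × 2.6695 = 0.1710.
T = exp(−0.1710) = 0.8428.

0.843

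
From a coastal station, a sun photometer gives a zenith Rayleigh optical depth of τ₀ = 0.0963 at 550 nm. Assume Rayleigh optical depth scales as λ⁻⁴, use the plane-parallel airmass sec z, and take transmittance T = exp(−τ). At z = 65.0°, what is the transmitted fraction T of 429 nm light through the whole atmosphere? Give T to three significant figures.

0.540

sec 65.0° = 2.3662.
τ = 0.0963 × (550/429)⁴ × 2.3662 = 0.0963 × 2.7016 × 2.3662 = 0.6156.
T = exp(−0.6156) = 0.5403.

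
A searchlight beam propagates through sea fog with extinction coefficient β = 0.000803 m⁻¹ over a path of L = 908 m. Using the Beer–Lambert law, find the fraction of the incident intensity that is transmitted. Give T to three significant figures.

0.482

τ = β·L = 0.000803 × 908 = 0.7291.
T = exp(−0.7291) = 0.4823.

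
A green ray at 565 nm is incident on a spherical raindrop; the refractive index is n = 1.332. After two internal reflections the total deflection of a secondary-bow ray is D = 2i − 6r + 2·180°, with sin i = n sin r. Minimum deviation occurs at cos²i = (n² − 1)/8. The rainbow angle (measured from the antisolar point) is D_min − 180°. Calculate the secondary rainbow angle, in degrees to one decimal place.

50.6°

cos²i = (1.77422 − 1)/8 = 0.09678; i = arccos(0.31109) = 71.875°.
sin r = sin 71.875°/1.332 = 0.71350; r = 45.520°.
D_min = 2·71.875° − 6·45.520° + 360° = 230.628°.
Rainbow angle = D_min − 180° = 50.628°.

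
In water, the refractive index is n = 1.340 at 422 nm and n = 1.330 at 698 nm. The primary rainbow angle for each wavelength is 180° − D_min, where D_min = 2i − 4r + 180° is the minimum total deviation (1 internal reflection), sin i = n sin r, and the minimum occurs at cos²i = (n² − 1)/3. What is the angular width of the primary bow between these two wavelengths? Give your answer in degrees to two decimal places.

At 422 nm (n = 1.340): cos²i = 0.26520 → i = 59.004°, r = 39.770°, D_min = 138.929°, rainbow angle = 41.071°.
At 698 nm (n = 1.330): cos²i = 0.25630 → i = 59.585°, r = 40.422°, D_min = 137.484°, rainbow angle = 42.516°.
Angular width = |41.071° − 42.516°| = 1.445°.

1.45°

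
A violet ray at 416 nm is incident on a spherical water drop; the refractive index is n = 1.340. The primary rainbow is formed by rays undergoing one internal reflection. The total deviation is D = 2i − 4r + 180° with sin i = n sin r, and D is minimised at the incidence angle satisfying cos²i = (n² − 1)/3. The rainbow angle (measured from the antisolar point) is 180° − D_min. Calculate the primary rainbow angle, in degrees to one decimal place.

cos²i = (1.79560 − 1)/3 = 0.26520; i = arccos(0.51498) = 59.004°.
sin r = sin 59.004°/1.340 = 0.63971; r = 39.770°.
D_min = 2·59.004° − 4·39.770° + 180° = 138.929°.
Rainbow angle = 180° − D_min = 41.071°.

41.1°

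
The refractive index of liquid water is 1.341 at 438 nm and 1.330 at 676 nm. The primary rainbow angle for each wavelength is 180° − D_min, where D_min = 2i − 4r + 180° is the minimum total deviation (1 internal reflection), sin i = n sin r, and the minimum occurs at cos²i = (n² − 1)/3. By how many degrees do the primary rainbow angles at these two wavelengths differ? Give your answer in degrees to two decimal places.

At 438 nm (n = 1.341): cos²i = 0.26609 → i = 58.946°, r = 39.705°, D_min = 139.071°, rainbow angle = 40.929°.
At 676 nm (n = 1.330): cos²i = 0.25630 → i = 59.585°, r = 40.422°, D_min = 137.484°, rainbow angle = 42.516°.
Angular width = |40.929° − 42.516°| = 1.588°.

1.59°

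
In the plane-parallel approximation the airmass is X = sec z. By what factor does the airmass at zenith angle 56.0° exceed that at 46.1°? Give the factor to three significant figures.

1.24

X(56.0°)/X(46.1°) = sec 56.0° / sec 46.1° = cos 46.1° / cos 56.0° = 0.6934/0.5592 = 1.2400.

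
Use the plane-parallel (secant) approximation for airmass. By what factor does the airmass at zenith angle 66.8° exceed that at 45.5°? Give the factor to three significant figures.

X(66.8°)/X(45.5°) = sec 66.8° / sec 45.5° = cos 45.5° / cos 66.8° = 0.7009/0.3939 = 1.7792.

1.78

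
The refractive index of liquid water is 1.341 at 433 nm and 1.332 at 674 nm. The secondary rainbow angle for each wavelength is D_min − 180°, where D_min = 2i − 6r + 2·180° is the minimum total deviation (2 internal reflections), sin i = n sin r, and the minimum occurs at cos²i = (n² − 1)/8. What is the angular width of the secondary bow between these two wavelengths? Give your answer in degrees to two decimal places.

At 433 nm (n = 1.341): cos²i = 0.09979 → i = 71.586°, r = 45.034°, D_min = 232.966°, rainbow angle = 52.966°.
At 674 nm (n = 1.332): cos²i = 0.09678 → i = 71.875°, r = 45.520°, D_min = 230.628°, rainbow angle = 50.628°.
Angular width = |52.966° − 50.628°| = 2.337°.

2.34°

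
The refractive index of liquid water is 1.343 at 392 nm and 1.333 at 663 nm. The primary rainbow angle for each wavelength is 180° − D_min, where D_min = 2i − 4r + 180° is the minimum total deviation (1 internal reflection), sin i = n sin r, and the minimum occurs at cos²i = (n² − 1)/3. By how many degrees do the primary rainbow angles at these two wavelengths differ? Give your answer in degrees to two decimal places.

At 392 nm (n = 1.343): cos²i = 0.26788 → i = 58.830°, r = 39.577°, D_min = 139.354°, rainbow angle = 40.646°.
At 663 nm (n = 1.333): cos²i = 0.25896 → i = 59.410°, r = 40.225°, D_min = 137.922°, rainbow angle = 42.078°.
Angular width = |40.646° − 42.078°| = 1.432°.

1.43°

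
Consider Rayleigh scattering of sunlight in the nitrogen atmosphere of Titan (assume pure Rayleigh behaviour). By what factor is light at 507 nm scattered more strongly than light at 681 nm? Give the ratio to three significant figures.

3.26

Rayleigh scattering ∝ λ⁻⁴, so the ratio of coefficients is the inverse fourth power of the wavelength ratio.
σ(507)/σ(681) = (681/507)⁴ = (1.3432)⁴ = 3.255.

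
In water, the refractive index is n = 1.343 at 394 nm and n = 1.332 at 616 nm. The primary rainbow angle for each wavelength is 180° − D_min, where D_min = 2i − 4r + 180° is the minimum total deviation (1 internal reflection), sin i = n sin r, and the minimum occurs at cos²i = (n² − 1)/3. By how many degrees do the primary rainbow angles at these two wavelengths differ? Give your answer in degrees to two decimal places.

At 394 nm (n = 1.343): cos²i = 0.26788 → i = 58.830°, r = 39.577°, D_min = 139.354°, rainbow angle = 40.646°.
At 616 nm (n = 1.332): cos²i = 0.25807 → i = 59.469°, r = 40.290°, D_min = 137.776°, rainbow angle = 42.224°.
Angular width = |40.646° − 42.224°| = 1.578°.

1.58°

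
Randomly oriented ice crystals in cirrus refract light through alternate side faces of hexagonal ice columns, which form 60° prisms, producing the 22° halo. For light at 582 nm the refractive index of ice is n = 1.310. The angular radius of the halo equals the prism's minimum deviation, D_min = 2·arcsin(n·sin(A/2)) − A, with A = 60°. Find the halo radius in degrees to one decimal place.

n·sin(A/2) = 1.310 × sin 30° = 1.310 × 0.5000 = 0.6550.
D_min = 2·arcsin(0.6550) − 60° = 2 × 40.920° − 60° = 21.839°.

21.8°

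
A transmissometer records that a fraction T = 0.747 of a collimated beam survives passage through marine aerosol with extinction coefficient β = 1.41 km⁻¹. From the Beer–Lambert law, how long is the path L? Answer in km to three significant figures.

Beer–Lambert: T = exp(−βL) ⇒ L = −ln(T)/β = −ln(0.747)/1.41 = 0.2917/1.41 = 0.2069 km.

0.207 km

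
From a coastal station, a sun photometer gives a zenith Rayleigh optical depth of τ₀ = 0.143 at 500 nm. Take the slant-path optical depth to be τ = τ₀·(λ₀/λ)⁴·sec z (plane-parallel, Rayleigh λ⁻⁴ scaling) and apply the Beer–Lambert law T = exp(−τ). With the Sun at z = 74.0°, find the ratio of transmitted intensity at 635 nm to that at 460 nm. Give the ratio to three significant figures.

1.69

Airmass: sec 74.0° = 3.6280.
τ(635 nm) = 0.143 × (500/635)⁴ × 3.6280 = 0.143 × 0.3844 × 3.6280 = 0.1994.
τ(460 nm) = 0.143 × (500/460)⁴ × 3.6280 = 0.143 × 1.3959 × 3.6280 = 0.7242.
T(635)/T(460) = exp(τ_B − τ_A) = exp(0.5248) = 1.6900.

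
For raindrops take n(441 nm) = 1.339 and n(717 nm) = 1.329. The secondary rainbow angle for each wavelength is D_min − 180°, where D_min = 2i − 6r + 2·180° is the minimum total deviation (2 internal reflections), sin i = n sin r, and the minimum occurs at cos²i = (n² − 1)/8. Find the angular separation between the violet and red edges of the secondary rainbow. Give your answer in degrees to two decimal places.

2.61°

At 441 nm (n = 1.339): cos²i = 0.09912 → i = 71.650°, r = 45.141°, D_min = 232.451°, rainbow angle = 52.451°.
At 717 nm (n = 1.329): cos²i = 0.09578 → i = 71.972°, r = 45.685°, D_min = 229.837°, rainbow angle = 49.837°.
Angular width = |52.451° − 49.837°| = 2.614°.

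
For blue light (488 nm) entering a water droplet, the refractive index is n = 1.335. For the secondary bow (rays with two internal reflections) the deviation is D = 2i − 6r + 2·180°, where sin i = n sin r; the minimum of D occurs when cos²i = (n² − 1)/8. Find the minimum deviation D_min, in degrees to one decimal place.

cos²i = (1.78222 − 1)/8 = 0.09778; i = arccos(0.31269) = 71.778°.
sin r = sin 71.778°/1.335 = 0.71150; r = 45.357°.
D_min = 2·71.778° − 6·45.357° + 360° = 231.414°.

231.4°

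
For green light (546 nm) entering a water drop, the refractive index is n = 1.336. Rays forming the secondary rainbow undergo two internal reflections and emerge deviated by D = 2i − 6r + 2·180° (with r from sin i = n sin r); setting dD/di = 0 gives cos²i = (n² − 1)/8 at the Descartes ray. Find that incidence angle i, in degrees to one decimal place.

cos²i = (1.336² − 1)/8 = (1.78490 − 1)/8 = 0.09811.
cos i = 0.31323, so i = 71.746°.

71.7°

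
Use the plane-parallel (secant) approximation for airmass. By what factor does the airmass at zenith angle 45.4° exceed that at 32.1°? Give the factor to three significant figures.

X(45.4°)/X(32.1°) = sec 45.4° / sec 32.1° = cos 32.1° / cos 45.4° = 0.8471/0.7022 = 1.2065.

1.21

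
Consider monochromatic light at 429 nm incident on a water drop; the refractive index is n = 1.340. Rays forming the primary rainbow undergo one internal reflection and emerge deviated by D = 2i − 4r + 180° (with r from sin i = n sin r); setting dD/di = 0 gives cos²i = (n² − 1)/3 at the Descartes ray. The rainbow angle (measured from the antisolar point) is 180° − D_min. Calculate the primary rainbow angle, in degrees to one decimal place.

cos²i = (1.79560 − 1)/3 = 0.26520; i = arccos(0.51498) = 59.004°.
sin r = sin 59.004°/1.340 = 0.63971; r = 39.770°.
D_min = 2·59.004° − 4·39.770° + 180° = 138.929°.
Rainbow angle = 180° − D_min = 41.071°.

41.1°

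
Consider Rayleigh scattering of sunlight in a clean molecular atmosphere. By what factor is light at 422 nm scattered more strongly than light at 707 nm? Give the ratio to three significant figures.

7.88

Rayleigh scattering ∝ λ⁻⁴, so the ratio of coefficients is the inverse fourth power of the wavelength ratio.
σ(422)/σ(707) = (707/422)⁴ = (1.6754)⁴ = 7.878.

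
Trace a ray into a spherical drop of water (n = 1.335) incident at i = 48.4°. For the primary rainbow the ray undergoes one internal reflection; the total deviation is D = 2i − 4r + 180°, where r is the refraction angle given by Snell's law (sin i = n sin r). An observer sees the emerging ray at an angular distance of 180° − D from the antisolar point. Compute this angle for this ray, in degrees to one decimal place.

sin r = sin 48.4° / 1.335 = 0.7478/1.335 = 0.5601; r = 34.07°.
D = 2·48.4° − 4·34.07° + 180° = 96.80° − 136.26° + 180° = 140.54°.
Angle from antisolar point = 180° − D = 39.46°.

39.5°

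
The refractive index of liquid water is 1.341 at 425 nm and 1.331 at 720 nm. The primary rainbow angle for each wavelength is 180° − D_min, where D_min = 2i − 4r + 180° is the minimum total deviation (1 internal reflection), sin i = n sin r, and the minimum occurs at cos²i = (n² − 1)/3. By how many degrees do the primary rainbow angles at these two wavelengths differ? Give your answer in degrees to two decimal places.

At 425 nm (n = 1.341): cos²i = 0.26609 → i = 58.946°, r = 39.705°, D_min = 139.071°, rainbow angle = 40.929°.
At 720 nm (n = 1.331): cos²i = 0.25719 → i = 59.527°, r = 40.356°, D_min = 137.630°, rainbow angle = 42.370°.
Angular width = |40.929° − 42.370°| = 1.441°.

1.44°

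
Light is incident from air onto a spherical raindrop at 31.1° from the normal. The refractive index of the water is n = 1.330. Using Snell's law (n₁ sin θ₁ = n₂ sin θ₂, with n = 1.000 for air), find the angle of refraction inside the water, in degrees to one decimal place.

Snell: sin θ_r = sin θ_i / n = sin 31.1° / 1.330 = 0.5165 / 1.330 = 0.3884.
θ_r = arcsin(0.3884) = 22.85°.

22.9°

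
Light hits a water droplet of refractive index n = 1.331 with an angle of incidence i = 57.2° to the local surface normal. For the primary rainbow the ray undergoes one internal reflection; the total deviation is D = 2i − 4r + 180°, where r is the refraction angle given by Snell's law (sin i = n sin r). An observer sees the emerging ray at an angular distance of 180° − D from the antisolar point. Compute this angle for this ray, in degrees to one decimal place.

42.3°

sin r = sin 57.2° / 1.331 = 0.8406/1.331 = 0.6315; r = 39.16°.
D = 2·57.2° − 4·39.16° + 180° = 114.40° − 156.65° + 180° = 137.75°.
Angle from antisolar point = 180° − D = 42.25°.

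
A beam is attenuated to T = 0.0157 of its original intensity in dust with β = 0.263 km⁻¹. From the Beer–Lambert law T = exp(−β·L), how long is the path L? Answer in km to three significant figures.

15.8 km

Beer–Lambert: T = exp(−βL) ⇒ L = −ln(T)/β = −ln(0.0157)/0.263 = 4.1541/0.263 = 15.8 km.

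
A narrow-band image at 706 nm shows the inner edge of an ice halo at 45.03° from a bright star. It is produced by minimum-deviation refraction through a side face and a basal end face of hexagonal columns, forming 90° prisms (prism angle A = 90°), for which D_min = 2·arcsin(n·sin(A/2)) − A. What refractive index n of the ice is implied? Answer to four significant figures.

Rearranging: n = sin((D_min + A)/2) / sin(A/2).
(D_min + A)/2 = (45.03° + 90°)/2 = 67.515°.
n = sin 67.515° / sin 45° = 0.9240 / 0.7071 = 1.3067.

1.307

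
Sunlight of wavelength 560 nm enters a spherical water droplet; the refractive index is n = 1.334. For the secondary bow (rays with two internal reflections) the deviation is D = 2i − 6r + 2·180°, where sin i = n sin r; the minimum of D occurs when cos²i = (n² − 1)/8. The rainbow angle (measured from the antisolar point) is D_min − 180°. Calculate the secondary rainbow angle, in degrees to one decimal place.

51.2°

cos²i = (1.77956 − 1)/8 = 0.09744; i = arccos(0.31216) = 71.810°.
sin r = sin 71.810°/1.334 = 0.71217; r = 45.411°.
D_min = 2·71.810° − 6·45.411° + 360° = 231.153°.
Rainbow angle = D_min − 180° = 51.153°.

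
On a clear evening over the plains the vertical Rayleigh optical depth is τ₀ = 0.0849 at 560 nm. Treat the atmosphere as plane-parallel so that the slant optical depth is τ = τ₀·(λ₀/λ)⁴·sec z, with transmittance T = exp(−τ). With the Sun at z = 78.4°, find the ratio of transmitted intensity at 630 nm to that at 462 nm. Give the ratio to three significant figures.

1.91

Airmass: sec 78.4° = 4.9732.
τ(630 nm) = 0.0849 × (560/630)⁴ × 4.9732 = 0.0849 × 0.6243 × 4.9732 = 0.2636.
τ(462 nm) = 0.0849 × (560/462)⁴ × 4.9732 = 0.0849 × 2.1587 × 4.9732 = 0.9114.
T(630)/T(462) = exp(τ_B − τ_A) = exp(0.6478) = 1.9114.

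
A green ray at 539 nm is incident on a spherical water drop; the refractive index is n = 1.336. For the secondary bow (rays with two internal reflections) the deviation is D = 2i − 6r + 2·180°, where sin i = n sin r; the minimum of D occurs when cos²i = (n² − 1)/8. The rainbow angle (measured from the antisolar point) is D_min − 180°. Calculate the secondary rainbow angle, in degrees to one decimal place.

51.7°

cos²i = (1.78490 − 1)/8 = 0.09811; i = arccos(0.31323) = 71.746°.
sin r = sin 71.746°/1.336 = 0.71084; r = 45.303°.
D_min = 2·71.746° − 6·45.303° + 360° = 231.674°.
Rainbow angle = D_min − 180° = 51.674°.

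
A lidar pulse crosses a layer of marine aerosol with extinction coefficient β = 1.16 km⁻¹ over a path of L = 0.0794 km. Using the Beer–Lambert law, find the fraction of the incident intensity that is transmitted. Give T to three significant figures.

0.912

τ = β·L = 1.16 × 0.0794 = 0.0921.
T = exp(−0.0921) = 0.9120.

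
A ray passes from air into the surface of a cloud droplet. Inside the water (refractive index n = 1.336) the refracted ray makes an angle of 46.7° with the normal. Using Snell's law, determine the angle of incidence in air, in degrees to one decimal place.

76.5°

Snell: sin θ_i = n · sin θ_r = 1.336 × sin 46.7° = 1.336 × 0.7278 = 0.9723.
θ_i = arcsin(0.9723) = 76.48°.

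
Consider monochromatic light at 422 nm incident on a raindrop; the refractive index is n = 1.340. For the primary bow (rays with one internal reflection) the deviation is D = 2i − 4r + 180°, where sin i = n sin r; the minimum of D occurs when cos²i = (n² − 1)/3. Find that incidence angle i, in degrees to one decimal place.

59.0°

cos²i = (1.340² − 1)/3 = (1.79560 − 1)/3 = 0.26520.
cos i = 0.51498, so i = 59.004°.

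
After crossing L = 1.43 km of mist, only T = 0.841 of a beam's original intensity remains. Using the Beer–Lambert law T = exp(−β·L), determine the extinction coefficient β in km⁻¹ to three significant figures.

Beer–Lambert: T = exp(−βL) ⇒ β = −ln(T)/L = −ln(0.841)/1.43 = 0.1732/1.43 = 0.1211 km⁻¹.

0.121 km⁻¹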